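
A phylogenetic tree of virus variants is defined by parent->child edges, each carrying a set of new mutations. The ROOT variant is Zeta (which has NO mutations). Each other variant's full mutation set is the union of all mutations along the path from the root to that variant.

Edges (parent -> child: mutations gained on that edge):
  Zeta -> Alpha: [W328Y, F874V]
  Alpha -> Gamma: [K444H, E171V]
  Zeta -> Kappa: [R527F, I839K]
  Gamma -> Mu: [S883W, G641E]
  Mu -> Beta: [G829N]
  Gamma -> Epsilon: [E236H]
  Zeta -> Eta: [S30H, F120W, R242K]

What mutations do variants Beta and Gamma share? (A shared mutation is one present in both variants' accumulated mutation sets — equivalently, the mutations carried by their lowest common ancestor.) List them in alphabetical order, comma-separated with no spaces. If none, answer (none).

Accumulating mutations along path to Beta:
  At Zeta: gained [] -> total []
  At Alpha: gained ['W328Y', 'F874V'] -> total ['F874V', 'W328Y']
  At Gamma: gained ['K444H', 'E171V'] -> total ['E171V', 'F874V', 'K444H', 'W328Y']
  At Mu: gained ['S883W', 'G641E'] -> total ['E171V', 'F874V', 'G641E', 'K444H', 'S883W', 'W328Y']
  At Beta: gained ['G829N'] -> total ['E171V', 'F874V', 'G641E', 'G829N', 'K444H', 'S883W', 'W328Y']
Mutations(Beta) = ['E171V', 'F874V', 'G641E', 'G829N', 'K444H', 'S883W', 'W328Y']
Accumulating mutations along path to Gamma:
  At Zeta: gained [] -> total []
  At Alpha: gained ['W328Y', 'F874V'] -> total ['F874V', 'W328Y']
  At Gamma: gained ['K444H', 'E171V'] -> total ['E171V', 'F874V', 'K444H', 'W328Y']
Mutations(Gamma) = ['E171V', 'F874V', 'K444H', 'W328Y']
Intersection: ['E171V', 'F874V', 'G641E', 'G829N', 'K444H', 'S883W', 'W328Y'] ∩ ['E171V', 'F874V', 'K444H', 'W328Y'] = ['E171V', 'F874V', 'K444H', 'W328Y']

Answer: E171V,F874V,K444H,W328Y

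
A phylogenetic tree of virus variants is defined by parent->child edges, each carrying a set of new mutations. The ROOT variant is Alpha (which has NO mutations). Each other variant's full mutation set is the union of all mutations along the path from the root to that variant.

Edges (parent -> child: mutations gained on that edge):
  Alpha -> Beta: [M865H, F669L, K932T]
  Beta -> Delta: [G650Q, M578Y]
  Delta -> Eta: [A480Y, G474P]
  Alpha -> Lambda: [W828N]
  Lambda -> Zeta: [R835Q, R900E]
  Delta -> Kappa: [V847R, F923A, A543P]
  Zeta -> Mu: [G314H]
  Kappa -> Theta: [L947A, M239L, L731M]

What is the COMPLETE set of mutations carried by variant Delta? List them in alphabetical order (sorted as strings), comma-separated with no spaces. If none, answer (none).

At Alpha: gained [] -> total []
At Beta: gained ['M865H', 'F669L', 'K932T'] -> total ['F669L', 'K932T', 'M865H']
At Delta: gained ['G650Q', 'M578Y'] -> total ['F669L', 'G650Q', 'K932T', 'M578Y', 'M865H']

Answer: F669L,G650Q,K932T,M578Y,M865H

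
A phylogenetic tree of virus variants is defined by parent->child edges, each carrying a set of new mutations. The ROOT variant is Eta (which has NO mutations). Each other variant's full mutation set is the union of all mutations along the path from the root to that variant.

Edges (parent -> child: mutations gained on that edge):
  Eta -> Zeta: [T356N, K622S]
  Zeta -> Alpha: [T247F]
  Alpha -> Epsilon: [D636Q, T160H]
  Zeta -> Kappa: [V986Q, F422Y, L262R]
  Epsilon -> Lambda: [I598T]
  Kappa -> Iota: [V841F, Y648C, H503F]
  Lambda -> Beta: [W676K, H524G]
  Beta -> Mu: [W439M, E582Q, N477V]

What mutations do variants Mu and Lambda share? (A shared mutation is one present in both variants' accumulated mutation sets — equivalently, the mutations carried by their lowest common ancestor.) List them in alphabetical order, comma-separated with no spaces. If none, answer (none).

Accumulating mutations along path to Mu:
  At Eta: gained [] -> total []
  At Zeta: gained ['T356N', 'K622S'] -> total ['K622S', 'T356N']
  At Alpha: gained ['T247F'] -> total ['K622S', 'T247F', 'T356N']
  At Epsilon: gained ['D636Q', 'T160H'] -> total ['D636Q', 'K622S', 'T160H', 'T247F', 'T356N']
  At Lambda: gained ['I598T'] -> total ['D636Q', 'I598T', 'K622S', 'T160H', 'T247F', 'T356N']
  At Beta: gained ['W676K', 'H524G'] -> total ['D636Q', 'H524G', 'I598T', 'K622S', 'T160H', 'T247F', 'T356N', 'W676K']
  At Mu: gained ['W439M', 'E582Q', 'N477V'] -> total ['D636Q', 'E582Q', 'H524G', 'I598T', 'K622S', 'N477V', 'T160H', 'T247F', 'T356N', 'W439M', 'W676K']
Mutations(Mu) = ['D636Q', 'E582Q', 'H524G', 'I598T', 'K622S', 'N477V', 'T160H', 'T247F', 'T356N', 'W439M', 'W676K']
Accumulating mutations along path to Lambda:
  At Eta: gained [] -> total []
  At Zeta: gained ['T356N', 'K622S'] -> total ['K622S', 'T356N']
  At Alpha: gained ['T247F'] -> total ['K622S', 'T247F', 'T356N']
  At Epsilon: gained ['D636Q', 'T160H'] -> total ['D636Q', 'K622S', 'T160H', 'T247F', 'T356N']
  At Lambda: gained ['I598T'] -> total ['D636Q', 'I598T', 'K622S', 'T160H', 'T247F', 'T356N']
Mutations(Lambda) = ['D636Q', 'I598T', 'K622S', 'T160H', 'T247F', 'T356N']
Intersection: ['D636Q', 'E582Q', 'H524G', 'I598T', 'K622S', 'N477V', 'T160H', 'T247F', 'T356N', 'W439M', 'W676K'] ∩ ['D636Q', 'I598T', 'K622S', 'T160H', 'T247F', 'T356N'] = ['D636Q', 'I598T', 'K622S', 'T160H', 'T247F', 'T356N']

Answer: D636Q,I598T,K622S,T160H,T247F,T356N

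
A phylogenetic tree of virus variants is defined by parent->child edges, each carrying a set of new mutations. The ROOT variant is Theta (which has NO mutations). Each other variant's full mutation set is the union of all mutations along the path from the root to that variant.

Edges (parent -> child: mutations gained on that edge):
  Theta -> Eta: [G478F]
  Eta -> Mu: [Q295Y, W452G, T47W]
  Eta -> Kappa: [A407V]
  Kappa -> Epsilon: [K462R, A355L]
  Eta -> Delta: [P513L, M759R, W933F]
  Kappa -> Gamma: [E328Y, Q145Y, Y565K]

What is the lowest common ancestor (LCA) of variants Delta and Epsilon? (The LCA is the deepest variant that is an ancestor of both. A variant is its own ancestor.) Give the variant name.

Answer: Eta

Derivation:
Path from root to Delta: Theta -> Eta -> Delta
  ancestors of Delta: {Theta, Eta, Delta}
Path from root to Epsilon: Theta -> Eta -> Kappa -> Epsilon
  ancestors of Epsilon: {Theta, Eta, Kappa, Epsilon}
Common ancestors: {Theta, Eta}
Walk up from Epsilon: Epsilon (not in ancestors of Delta), Kappa (not in ancestors of Delta), Eta (in ancestors of Delta), Theta (in ancestors of Delta)
Deepest common ancestor (LCA) = Eta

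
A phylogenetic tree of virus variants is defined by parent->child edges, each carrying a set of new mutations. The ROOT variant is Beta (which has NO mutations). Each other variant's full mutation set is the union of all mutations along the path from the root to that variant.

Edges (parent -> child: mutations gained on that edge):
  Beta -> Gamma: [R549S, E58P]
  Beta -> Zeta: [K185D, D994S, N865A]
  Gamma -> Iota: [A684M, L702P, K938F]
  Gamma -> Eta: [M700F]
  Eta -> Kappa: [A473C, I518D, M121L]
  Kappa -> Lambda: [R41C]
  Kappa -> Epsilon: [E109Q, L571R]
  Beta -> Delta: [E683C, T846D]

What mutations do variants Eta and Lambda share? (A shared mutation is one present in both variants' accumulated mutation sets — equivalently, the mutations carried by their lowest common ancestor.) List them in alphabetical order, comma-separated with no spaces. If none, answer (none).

Accumulating mutations along path to Eta:
  At Beta: gained [] -> total []
  At Gamma: gained ['R549S', 'E58P'] -> total ['E58P', 'R549S']
  At Eta: gained ['M700F'] -> total ['E58P', 'M700F', 'R549S']
Mutations(Eta) = ['E58P', 'M700F', 'R549S']
Accumulating mutations along path to Lambda:
  At Beta: gained [] -> total []
  At Gamma: gained ['R549S', 'E58P'] -> total ['E58P', 'R549S']
  At Eta: gained ['M700F'] -> total ['E58P', 'M700F', 'R549S']
  At Kappa: gained ['A473C', 'I518D', 'M121L'] -> total ['A473C', 'E58P', 'I518D', 'M121L', 'M700F', 'R549S']
  At Lambda: gained ['R41C'] -> total ['A473C', 'E58P', 'I518D', 'M121L', 'M700F', 'R41C', 'R549S']
Mutations(Lambda) = ['A473C', 'E58P', 'I518D', 'M121L', 'M700F', 'R41C', 'R549S']
Intersection: ['E58P', 'M700F', 'R549S'] ∩ ['A473C', 'E58P', 'I518D', 'M121L', 'M700F', 'R41C', 'R549S'] = ['E58P', 'M700F', 'R549S']

Answer: E58P,M700F,R549S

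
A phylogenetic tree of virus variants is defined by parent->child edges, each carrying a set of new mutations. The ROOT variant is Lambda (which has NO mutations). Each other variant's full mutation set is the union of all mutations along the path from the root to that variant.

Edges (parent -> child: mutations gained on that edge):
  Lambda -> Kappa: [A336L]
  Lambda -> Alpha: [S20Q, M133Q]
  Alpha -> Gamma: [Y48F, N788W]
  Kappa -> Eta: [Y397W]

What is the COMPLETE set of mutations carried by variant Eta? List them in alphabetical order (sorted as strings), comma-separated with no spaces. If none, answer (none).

At Lambda: gained [] -> total []
At Kappa: gained ['A336L'] -> total ['A336L']
At Eta: gained ['Y397W'] -> total ['A336L', 'Y397W']

Answer: A336L,Y397W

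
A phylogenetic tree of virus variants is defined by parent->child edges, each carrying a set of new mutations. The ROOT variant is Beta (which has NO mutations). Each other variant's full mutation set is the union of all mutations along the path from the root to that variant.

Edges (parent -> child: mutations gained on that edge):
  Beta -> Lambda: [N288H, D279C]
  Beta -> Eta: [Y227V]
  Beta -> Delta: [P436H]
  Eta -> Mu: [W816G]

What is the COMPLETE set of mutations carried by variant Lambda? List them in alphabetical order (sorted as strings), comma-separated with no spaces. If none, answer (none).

Answer: D279C,N288H

Derivation:
At Beta: gained [] -> total []
At Lambda: gained ['N288H', 'D279C'] -> total ['D279C', 'N288H']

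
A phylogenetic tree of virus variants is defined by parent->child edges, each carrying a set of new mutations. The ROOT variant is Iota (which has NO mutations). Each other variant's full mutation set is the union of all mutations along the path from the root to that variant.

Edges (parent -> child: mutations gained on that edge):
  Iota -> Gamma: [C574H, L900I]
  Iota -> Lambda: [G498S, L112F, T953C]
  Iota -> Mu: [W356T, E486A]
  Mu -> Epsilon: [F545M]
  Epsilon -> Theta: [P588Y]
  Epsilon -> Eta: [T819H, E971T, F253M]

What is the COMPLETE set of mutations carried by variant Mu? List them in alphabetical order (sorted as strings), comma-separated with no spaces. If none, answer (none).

At Iota: gained [] -> total []
At Mu: gained ['W356T', 'E486A'] -> total ['E486A', 'W356T']

Answer: E486A,W356T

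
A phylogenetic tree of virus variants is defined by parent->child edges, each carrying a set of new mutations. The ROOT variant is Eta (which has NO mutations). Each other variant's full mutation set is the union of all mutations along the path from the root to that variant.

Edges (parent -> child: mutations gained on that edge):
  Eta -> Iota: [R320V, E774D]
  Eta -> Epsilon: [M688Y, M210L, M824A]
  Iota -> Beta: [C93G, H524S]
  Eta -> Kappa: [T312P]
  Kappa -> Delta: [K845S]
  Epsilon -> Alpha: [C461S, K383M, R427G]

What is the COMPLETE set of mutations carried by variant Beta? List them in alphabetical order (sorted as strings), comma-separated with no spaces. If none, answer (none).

Answer: C93G,E774D,H524S,R320V

Derivation:
At Eta: gained [] -> total []
At Iota: gained ['R320V', 'E774D'] -> total ['E774D', 'R320V']
At Beta: gained ['C93G', 'H524S'] -> total ['C93G', 'E774D', 'H524S', 'R320V']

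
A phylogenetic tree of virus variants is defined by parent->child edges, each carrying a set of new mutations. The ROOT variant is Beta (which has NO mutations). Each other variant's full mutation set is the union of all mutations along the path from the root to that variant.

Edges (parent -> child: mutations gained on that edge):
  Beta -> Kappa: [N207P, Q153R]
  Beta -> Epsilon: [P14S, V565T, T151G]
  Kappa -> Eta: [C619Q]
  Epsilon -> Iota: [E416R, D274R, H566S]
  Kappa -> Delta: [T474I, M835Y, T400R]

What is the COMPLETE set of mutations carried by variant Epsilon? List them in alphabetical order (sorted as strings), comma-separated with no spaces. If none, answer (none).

At Beta: gained [] -> total []
At Epsilon: gained ['P14S', 'V565T', 'T151G'] -> total ['P14S', 'T151G', 'V565T']

Answer: P14S,T151G,V565T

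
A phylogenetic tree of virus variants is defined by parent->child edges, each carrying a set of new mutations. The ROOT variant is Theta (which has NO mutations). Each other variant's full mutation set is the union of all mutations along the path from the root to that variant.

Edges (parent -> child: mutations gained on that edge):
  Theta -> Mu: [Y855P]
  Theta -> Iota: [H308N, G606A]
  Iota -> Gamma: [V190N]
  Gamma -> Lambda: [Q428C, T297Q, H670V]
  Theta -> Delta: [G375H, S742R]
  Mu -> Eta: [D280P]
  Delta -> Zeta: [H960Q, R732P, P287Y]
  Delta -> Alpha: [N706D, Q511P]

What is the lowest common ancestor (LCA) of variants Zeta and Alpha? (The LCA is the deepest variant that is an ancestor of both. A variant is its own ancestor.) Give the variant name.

Path from root to Zeta: Theta -> Delta -> Zeta
  ancestors of Zeta: {Theta, Delta, Zeta}
Path from root to Alpha: Theta -> Delta -> Alpha
  ancestors of Alpha: {Theta, Delta, Alpha}
Common ancestors: {Theta, Delta}
Walk up from Alpha: Alpha (not in ancestors of Zeta), Delta (in ancestors of Zeta), Theta (in ancestors of Zeta)
Deepest common ancestor (LCA) = Delta

Answer: Delta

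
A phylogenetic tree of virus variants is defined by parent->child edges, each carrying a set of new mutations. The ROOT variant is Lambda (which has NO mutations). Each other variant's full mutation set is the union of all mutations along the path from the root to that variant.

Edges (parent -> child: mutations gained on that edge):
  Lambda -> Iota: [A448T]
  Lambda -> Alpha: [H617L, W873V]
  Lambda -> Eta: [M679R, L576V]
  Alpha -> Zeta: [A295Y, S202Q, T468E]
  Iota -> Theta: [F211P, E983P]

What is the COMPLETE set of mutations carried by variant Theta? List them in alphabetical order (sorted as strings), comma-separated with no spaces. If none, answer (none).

Answer: A448T,E983P,F211P

Derivation:
At Lambda: gained [] -> total []
At Iota: gained ['A448T'] -> total ['A448T']
At Theta: gained ['F211P', 'E983P'] -> total ['A448T', 'E983P', 'F211P']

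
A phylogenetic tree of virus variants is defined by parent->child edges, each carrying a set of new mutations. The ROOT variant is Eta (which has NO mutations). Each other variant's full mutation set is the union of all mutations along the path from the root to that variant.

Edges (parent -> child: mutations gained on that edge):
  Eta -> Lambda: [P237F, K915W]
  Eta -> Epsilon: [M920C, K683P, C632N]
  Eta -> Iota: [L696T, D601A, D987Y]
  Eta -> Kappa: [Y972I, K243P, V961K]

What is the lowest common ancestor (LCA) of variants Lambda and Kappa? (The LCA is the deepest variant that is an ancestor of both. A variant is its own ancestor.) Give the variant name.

Answer: Eta

Derivation:
Path from root to Lambda: Eta -> Lambda
  ancestors of Lambda: {Eta, Lambda}
Path from root to Kappa: Eta -> Kappa
  ancestors of Kappa: {Eta, Kappa}
Common ancestors: {Eta}
Walk up from Kappa: Kappa (not in ancestors of Lambda), Eta (in ancestors of Lambda)
Deepest common ancestor (LCA) = Eta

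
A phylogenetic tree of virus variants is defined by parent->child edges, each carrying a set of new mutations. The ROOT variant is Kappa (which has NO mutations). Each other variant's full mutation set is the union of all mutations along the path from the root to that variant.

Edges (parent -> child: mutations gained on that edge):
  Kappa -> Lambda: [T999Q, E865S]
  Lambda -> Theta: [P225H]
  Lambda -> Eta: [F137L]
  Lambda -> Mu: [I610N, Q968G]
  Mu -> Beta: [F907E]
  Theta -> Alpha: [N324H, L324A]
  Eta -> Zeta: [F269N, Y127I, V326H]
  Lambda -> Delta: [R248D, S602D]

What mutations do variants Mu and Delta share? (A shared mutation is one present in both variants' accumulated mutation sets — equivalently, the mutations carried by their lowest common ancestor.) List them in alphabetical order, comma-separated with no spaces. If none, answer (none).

Accumulating mutations along path to Mu:
  At Kappa: gained [] -> total []
  At Lambda: gained ['T999Q', 'E865S'] -> total ['E865S', 'T999Q']
  At Mu: gained ['I610N', 'Q968G'] -> total ['E865S', 'I610N', 'Q968G', 'T999Q']
Mutations(Mu) = ['E865S', 'I610N', 'Q968G', 'T999Q']
Accumulating mutations along path to Delta:
  At Kappa: gained [] -> total []
  At Lambda: gained ['T999Q', 'E865S'] -> total ['E865S', 'T999Q']
  At Delta: gained ['R248D', 'S602D'] -> total ['E865S', 'R248D', 'S602D', 'T999Q']
Mutations(Delta) = ['E865S', 'R248D', 'S602D', 'T999Q']
Intersection: ['E865S', 'I610N', 'Q968G', 'T999Q'] ∩ ['E865S', 'R248D', 'S602D', 'T999Q'] = ['E865S', 'T999Q']

Answer: E865S,T999Q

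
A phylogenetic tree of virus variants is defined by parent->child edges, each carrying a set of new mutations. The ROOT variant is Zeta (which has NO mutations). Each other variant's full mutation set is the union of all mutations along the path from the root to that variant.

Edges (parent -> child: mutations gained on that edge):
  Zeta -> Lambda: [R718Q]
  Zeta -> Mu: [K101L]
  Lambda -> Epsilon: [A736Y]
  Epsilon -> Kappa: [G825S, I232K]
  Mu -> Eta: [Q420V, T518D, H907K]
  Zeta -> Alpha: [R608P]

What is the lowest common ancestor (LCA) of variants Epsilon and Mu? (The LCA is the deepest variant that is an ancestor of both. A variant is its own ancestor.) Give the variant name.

Answer: Zeta

Derivation:
Path from root to Epsilon: Zeta -> Lambda -> Epsilon
  ancestors of Epsilon: {Zeta, Lambda, Epsilon}
Path from root to Mu: Zeta -> Mu
  ancestors of Mu: {Zeta, Mu}
Common ancestors: {Zeta}
Walk up from Mu: Mu (not in ancestors of Epsilon), Zeta (in ancestors of Epsilon)
Deepest common ancestor (LCA) = Zeta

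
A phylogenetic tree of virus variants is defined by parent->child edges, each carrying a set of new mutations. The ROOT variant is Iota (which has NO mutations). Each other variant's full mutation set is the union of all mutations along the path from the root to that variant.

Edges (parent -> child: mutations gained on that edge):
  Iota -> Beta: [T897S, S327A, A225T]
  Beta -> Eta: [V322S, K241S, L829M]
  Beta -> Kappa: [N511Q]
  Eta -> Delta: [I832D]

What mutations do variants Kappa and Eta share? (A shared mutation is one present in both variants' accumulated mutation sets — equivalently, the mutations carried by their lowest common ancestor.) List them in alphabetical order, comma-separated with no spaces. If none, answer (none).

Answer: A225T,S327A,T897S

Derivation:
Accumulating mutations along path to Kappa:
  At Iota: gained [] -> total []
  At Beta: gained ['T897S', 'S327A', 'A225T'] -> total ['A225T', 'S327A', 'T897S']
  At Kappa: gained ['N511Q'] -> total ['A225T', 'N511Q', 'S327A', 'T897S']
Mutations(Kappa) = ['A225T', 'N511Q', 'S327A', 'T897S']
Accumulating mutations along path to Eta:
  At Iota: gained [] -> total []
  At Beta: gained ['T897S', 'S327A', 'A225T'] -> total ['A225T', 'S327A', 'T897S']
  At Eta: gained ['V322S', 'K241S', 'L829M'] -> total ['A225T', 'K241S', 'L829M', 'S327A', 'T897S', 'V322S']
Mutations(Eta) = ['A225T', 'K241S', 'L829M', 'S327A', 'T897S', 'V322S']
Intersection: ['A225T', 'N511Q', 'S327A', 'T897S'] ∩ ['A225T', 'K241S', 'L829M', 'S327A', 'T897S', 'V322S'] = ['A225T', 'S327A', 'T897S']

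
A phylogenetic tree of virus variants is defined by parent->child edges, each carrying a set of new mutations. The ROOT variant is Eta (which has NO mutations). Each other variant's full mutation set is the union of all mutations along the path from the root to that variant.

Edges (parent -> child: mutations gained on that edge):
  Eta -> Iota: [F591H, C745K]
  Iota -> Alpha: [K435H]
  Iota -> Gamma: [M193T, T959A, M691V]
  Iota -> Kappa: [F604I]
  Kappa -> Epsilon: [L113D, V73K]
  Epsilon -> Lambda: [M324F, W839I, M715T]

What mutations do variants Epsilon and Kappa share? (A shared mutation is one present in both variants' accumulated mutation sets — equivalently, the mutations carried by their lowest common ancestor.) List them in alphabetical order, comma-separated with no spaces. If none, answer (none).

Answer: C745K,F591H,F604I

Derivation:
Accumulating mutations along path to Epsilon:
  At Eta: gained [] -> total []
  At Iota: gained ['F591H', 'C745K'] -> total ['C745K', 'F591H']
  At Kappa: gained ['F604I'] -> total ['C745K', 'F591H', 'F604I']
  At Epsilon: gained ['L113D', 'V73K'] -> total ['C745K', 'F591H', 'F604I', 'L113D', 'V73K']
Mutations(Epsilon) = ['C745K', 'F591H', 'F604I', 'L113D', 'V73K']
Accumulating mutations along path to Kappa:
  At Eta: gained [] -> total []
  At Iota: gained ['F591H', 'C745K'] -> total ['C745K', 'F591H']
  At Kappa: gained ['F604I'] -> total ['C745K', 'F591H', 'F604I']
Mutations(Kappa) = ['C745K', 'F591H', 'F604I']
Intersection: ['C745K', 'F591H', 'F604I', 'L113D', 'V73K'] ∩ ['C745K', 'F591H', 'F604I'] = ['C745K', 'F591H', 'F604I']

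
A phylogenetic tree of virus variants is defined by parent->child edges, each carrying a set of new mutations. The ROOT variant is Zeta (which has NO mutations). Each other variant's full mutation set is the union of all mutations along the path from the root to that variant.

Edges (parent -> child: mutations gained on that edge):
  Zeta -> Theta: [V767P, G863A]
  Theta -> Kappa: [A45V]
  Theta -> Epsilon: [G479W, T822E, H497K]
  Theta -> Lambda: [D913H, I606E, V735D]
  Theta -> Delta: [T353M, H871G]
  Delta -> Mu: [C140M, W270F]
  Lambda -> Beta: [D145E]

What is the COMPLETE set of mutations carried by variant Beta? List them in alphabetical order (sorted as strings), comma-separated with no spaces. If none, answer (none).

Answer: D145E,D913H,G863A,I606E,V735D,V767P

Derivation:
At Zeta: gained [] -> total []
At Theta: gained ['V767P', 'G863A'] -> total ['G863A', 'V767P']
At Lambda: gained ['D913H', 'I606E', 'V735D'] -> total ['D913H', 'G863A', 'I606E', 'V735D', 'V767P']
At Beta: gained ['D145E'] -> total ['D145E', 'D913H', 'G863A', 'I606E', 'V735D', 'V767P']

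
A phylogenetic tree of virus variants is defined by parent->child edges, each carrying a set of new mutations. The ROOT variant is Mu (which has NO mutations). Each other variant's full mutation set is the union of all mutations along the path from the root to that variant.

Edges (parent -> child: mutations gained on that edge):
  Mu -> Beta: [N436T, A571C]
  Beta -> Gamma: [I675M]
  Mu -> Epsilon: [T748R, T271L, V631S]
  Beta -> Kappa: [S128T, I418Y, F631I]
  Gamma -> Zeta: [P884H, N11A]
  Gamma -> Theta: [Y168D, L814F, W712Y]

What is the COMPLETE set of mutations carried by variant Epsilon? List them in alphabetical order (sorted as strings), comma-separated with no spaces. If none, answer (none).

Answer: T271L,T748R,V631S

Derivation:
At Mu: gained [] -> total []
At Epsilon: gained ['T748R', 'T271L', 'V631S'] -> total ['T271L', 'T748R', 'V631S']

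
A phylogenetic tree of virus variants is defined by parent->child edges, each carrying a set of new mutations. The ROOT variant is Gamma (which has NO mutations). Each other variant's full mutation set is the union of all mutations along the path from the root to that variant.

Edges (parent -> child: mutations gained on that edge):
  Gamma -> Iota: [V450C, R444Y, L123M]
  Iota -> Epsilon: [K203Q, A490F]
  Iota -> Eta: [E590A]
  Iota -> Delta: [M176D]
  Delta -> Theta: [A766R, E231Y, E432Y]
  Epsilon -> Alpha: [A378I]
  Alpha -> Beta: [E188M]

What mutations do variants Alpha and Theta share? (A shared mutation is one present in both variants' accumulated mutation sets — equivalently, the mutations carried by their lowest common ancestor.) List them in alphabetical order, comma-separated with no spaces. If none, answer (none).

Accumulating mutations along path to Alpha:
  At Gamma: gained [] -> total []
  At Iota: gained ['V450C', 'R444Y', 'L123M'] -> total ['L123M', 'R444Y', 'V450C']
  At Epsilon: gained ['K203Q', 'A490F'] -> total ['A490F', 'K203Q', 'L123M', 'R444Y', 'V450C']
  At Alpha: gained ['A378I'] -> total ['A378I', 'A490F', 'K203Q', 'L123M', 'R444Y', 'V450C']
Mutations(Alpha) = ['A378I', 'A490F', 'K203Q', 'L123M', 'R444Y', 'V450C']
Accumulating mutations along path to Theta:
  At Gamma: gained [] -> total []
  At Iota: gained ['V450C', 'R444Y', 'L123M'] -> total ['L123M', 'R444Y', 'V450C']
  At Delta: gained ['M176D'] -> total ['L123M', 'M176D', 'R444Y', 'V450C']
  At Theta: gained ['A766R', 'E231Y', 'E432Y'] -> total ['A766R', 'E231Y', 'E432Y', 'L123M', 'M176D', 'R444Y', 'V450C']
Mutations(Theta) = ['A766R', 'E231Y', 'E432Y', 'L123M', 'M176D', 'R444Y', 'V450C']
Intersection: ['A378I', 'A490F', 'K203Q', 'L123M', 'R444Y', 'V450C'] ∩ ['A766R', 'E231Y', 'E432Y', 'L123M', 'M176D', 'R444Y', 'V450C'] = ['L123M', 'R444Y', 'V450C']

Answer: L123M,R444Y,V450C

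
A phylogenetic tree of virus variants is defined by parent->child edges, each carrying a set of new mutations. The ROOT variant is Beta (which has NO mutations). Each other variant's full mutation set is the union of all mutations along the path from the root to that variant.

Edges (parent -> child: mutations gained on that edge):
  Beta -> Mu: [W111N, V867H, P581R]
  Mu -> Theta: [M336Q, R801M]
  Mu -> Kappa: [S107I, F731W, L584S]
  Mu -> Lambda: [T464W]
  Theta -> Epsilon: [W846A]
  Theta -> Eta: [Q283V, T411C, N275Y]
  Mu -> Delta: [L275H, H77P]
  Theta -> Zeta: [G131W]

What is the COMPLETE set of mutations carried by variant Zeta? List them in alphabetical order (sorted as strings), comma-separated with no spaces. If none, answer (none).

At Beta: gained [] -> total []
At Mu: gained ['W111N', 'V867H', 'P581R'] -> total ['P581R', 'V867H', 'W111N']
At Theta: gained ['M336Q', 'R801M'] -> total ['M336Q', 'P581R', 'R801M', 'V867H', 'W111N']
At Zeta: gained ['G131W'] -> total ['G131W', 'M336Q', 'P581R', 'R801M', 'V867H', 'W111N']

Answer: G131W,M336Q,P581R,R801M,V867H,W111N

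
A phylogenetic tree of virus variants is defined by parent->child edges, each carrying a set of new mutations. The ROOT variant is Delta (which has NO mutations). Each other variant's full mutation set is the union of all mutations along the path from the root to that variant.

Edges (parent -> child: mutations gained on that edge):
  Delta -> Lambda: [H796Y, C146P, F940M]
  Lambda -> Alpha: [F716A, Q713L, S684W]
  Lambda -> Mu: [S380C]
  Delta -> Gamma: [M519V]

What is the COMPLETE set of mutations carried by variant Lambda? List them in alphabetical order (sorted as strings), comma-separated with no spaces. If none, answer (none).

Answer: C146P,F940M,H796Y

Derivation:
At Delta: gained [] -> total []
At Lambda: gained ['H796Y', 'C146P', 'F940M'] -> total ['C146P', 'F940M', 'H796Y']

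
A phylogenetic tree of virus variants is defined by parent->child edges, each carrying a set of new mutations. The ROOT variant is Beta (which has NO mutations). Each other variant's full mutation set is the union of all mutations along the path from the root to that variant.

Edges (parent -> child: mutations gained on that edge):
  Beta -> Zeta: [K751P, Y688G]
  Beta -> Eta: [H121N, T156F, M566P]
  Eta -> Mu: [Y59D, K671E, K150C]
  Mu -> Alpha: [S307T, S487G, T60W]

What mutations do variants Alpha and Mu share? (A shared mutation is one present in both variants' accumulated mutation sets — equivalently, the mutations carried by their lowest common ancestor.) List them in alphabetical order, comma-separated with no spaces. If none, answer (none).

Accumulating mutations along path to Alpha:
  At Beta: gained [] -> total []
  At Eta: gained ['H121N', 'T156F', 'M566P'] -> total ['H121N', 'M566P', 'T156F']
  At Mu: gained ['Y59D', 'K671E', 'K150C'] -> total ['H121N', 'K150C', 'K671E', 'M566P', 'T156F', 'Y59D']
  At Alpha: gained ['S307T', 'S487G', 'T60W'] -> total ['H121N', 'K150C', 'K671E', 'M566P', 'S307T', 'S487G', 'T156F', 'T60W', 'Y59D']
Mutations(Alpha) = ['H121N', 'K150C', 'K671E', 'M566P', 'S307T', 'S487G', 'T156F', 'T60W', 'Y59D']
Accumulating mutations along path to Mu:
  At Beta: gained [] -> total []
  At Eta: gained ['H121N', 'T156F', 'M566P'] -> total ['H121N', 'M566P', 'T156F']
  At Mu: gained ['Y59D', 'K671E', 'K150C'] -> total ['H121N', 'K150C', 'K671E', 'M566P', 'T156F', 'Y59D']
Mutations(Mu) = ['H121N', 'K150C', 'K671E', 'M566P', 'T156F', 'Y59D']
Intersection: ['H121N', 'K150C', 'K671E', 'M566P', 'S307T', 'S487G', 'T156F', 'T60W', 'Y59D'] ∩ ['H121N', 'K150C', 'K671E', 'M566P', 'T156F', 'Y59D'] = ['H121N', 'K150C', 'K671E', 'M566P', 'T156F', 'Y59D']

Answer: H121N,K150C,K671E,M566P,T156F,Y59D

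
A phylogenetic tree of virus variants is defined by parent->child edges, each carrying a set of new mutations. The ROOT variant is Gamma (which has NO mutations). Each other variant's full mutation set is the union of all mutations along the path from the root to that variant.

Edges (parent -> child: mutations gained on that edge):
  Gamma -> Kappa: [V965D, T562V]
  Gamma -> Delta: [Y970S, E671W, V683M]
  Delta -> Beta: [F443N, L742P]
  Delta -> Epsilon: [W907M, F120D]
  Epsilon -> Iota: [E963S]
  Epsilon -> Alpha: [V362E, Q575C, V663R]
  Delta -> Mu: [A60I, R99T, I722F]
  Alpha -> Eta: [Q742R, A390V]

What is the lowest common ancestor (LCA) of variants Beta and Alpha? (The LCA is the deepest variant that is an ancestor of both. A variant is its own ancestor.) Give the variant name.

Path from root to Beta: Gamma -> Delta -> Beta
  ancestors of Beta: {Gamma, Delta, Beta}
Path from root to Alpha: Gamma -> Delta -> Epsilon -> Alpha
  ancestors of Alpha: {Gamma, Delta, Epsilon, Alpha}
Common ancestors: {Gamma, Delta}
Walk up from Alpha: Alpha (not in ancestors of Beta), Epsilon (not in ancestors of Beta), Delta (in ancestors of Beta), Gamma (in ancestors of Beta)
Deepest common ancestor (LCA) = Delta

Answer: Delta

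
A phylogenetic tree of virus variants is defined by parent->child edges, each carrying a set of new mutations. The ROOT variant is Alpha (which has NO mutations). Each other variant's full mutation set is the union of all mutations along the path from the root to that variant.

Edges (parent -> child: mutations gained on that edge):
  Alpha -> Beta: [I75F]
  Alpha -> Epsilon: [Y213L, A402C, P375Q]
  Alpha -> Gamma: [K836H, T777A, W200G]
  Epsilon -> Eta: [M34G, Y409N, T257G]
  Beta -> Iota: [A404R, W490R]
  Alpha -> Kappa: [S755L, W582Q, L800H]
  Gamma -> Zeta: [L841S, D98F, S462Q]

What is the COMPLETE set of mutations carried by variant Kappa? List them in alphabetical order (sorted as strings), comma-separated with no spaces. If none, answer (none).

At Alpha: gained [] -> total []
At Kappa: gained ['S755L', 'W582Q', 'L800H'] -> total ['L800H', 'S755L', 'W582Q']

Answer: L800H,S755L,W582Q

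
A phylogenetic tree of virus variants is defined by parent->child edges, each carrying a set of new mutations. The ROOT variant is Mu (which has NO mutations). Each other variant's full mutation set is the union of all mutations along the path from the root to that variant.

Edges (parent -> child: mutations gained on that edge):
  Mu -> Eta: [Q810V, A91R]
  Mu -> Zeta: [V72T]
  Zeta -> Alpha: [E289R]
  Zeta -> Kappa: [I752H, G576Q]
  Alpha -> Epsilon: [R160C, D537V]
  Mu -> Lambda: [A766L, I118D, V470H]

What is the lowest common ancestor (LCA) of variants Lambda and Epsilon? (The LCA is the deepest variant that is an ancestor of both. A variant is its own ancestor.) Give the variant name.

Path from root to Lambda: Mu -> Lambda
  ancestors of Lambda: {Mu, Lambda}
Path from root to Epsilon: Mu -> Zeta -> Alpha -> Epsilon
  ancestors of Epsilon: {Mu, Zeta, Alpha, Epsilon}
Common ancestors: {Mu}
Walk up from Epsilon: Epsilon (not in ancestors of Lambda), Alpha (not in ancestors of Lambda), Zeta (not in ancestors of Lambda), Mu (in ancestors of Lambda)
Deepest common ancestor (LCA) = Mu

Answer: Mu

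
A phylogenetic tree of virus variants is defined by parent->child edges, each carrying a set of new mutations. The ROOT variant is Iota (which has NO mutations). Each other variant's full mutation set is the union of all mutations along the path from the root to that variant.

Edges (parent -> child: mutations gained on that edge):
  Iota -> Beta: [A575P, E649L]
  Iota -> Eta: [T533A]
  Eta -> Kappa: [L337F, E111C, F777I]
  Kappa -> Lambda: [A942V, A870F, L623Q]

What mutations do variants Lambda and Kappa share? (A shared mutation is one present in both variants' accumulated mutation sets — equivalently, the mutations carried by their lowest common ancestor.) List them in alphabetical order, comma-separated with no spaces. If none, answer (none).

Answer: E111C,F777I,L337F,T533A

Derivation:
Accumulating mutations along path to Lambda:
  At Iota: gained [] -> total []
  At Eta: gained ['T533A'] -> total ['T533A']
  At Kappa: gained ['L337F', 'E111C', 'F777I'] -> total ['E111C', 'F777I', 'L337F', 'T533A']
  At Lambda: gained ['A942V', 'A870F', 'L623Q'] -> total ['A870F', 'A942V', 'E111C', 'F777I', 'L337F', 'L623Q', 'T533A']
Mutations(Lambda) = ['A870F', 'A942V', 'E111C', 'F777I', 'L337F', 'L623Q', 'T533A']
Accumulating mutations along path to Kappa:
  At Iota: gained [] -> total []
  At Eta: gained ['T533A'] -> total ['T533A']
  At Kappa: gained ['L337F', 'E111C', 'F777I'] -> total ['E111C', 'F777I', 'L337F', 'T533A']
Mutations(Kappa) = ['E111C', 'F777I', 'L337F', 'T533A']
Intersection: ['A870F', 'A942V', 'E111C', 'F777I', 'L337F', 'L623Q', 'T533A'] ∩ ['E111C', 'F777I', 'L337F', 'T533A'] = ['E111C', 'F777I', 'L337F', 'T533A']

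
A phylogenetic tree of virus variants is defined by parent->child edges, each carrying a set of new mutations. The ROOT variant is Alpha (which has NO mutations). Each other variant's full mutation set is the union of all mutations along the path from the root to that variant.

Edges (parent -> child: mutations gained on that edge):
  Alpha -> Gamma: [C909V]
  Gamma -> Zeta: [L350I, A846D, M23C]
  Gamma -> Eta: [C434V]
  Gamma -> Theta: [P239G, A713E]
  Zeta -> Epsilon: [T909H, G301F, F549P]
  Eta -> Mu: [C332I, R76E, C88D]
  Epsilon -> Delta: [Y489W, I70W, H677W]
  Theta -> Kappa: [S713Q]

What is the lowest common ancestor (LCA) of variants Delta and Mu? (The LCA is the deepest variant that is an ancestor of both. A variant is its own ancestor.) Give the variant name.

Path from root to Delta: Alpha -> Gamma -> Zeta -> Epsilon -> Delta
  ancestors of Delta: {Alpha, Gamma, Zeta, Epsilon, Delta}
Path from root to Mu: Alpha -> Gamma -> Eta -> Mu
  ancestors of Mu: {Alpha, Gamma, Eta, Mu}
Common ancestors: {Alpha, Gamma}
Walk up from Mu: Mu (not in ancestors of Delta), Eta (not in ancestors of Delta), Gamma (in ancestors of Delta), Alpha (in ancestors of Delta)
Deepest common ancestor (LCA) = Gamma

Answer: Gamma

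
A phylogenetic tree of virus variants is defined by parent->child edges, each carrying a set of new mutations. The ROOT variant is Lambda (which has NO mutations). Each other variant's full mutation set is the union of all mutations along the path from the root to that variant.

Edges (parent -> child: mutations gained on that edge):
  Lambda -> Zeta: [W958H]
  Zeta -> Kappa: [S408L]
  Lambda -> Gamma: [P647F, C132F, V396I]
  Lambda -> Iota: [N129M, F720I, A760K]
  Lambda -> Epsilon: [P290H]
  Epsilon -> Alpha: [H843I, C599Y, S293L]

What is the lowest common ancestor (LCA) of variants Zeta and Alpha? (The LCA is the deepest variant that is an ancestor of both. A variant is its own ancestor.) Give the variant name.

Path from root to Zeta: Lambda -> Zeta
  ancestors of Zeta: {Lambda, Zeta}
Path from root to Alpha: Lambda -> Epsilon -> Alpha
  ancestors of Alpha: {Lambda, Epsilon, Alpha}
Common ancestors: {Lambda}
Walk up from Alpha: Alpha (not in ancestors of Zeta), Epsilon (not in ancestors of Zeta), Lambda (in ancestors of Zeta)
Deepest common ancestor (LCA) = Lambda

Answer: Lambda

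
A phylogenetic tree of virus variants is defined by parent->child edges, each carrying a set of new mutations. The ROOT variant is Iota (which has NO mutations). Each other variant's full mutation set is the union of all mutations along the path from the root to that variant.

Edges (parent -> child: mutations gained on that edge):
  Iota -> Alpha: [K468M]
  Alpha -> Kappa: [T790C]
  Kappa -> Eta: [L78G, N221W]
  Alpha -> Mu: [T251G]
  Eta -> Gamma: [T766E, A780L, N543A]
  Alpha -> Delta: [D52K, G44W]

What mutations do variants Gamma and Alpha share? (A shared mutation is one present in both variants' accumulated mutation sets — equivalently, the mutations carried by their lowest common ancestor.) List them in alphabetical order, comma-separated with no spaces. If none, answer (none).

Answer: K468M

Derivation:
Accumulating mutations along path to Gamma:
  At Iota: gained [] -> total []
  At Alpha: gained ['K468M'] -> total ['K468M']
  At Kappa: gained ['T790C'] -> total ['K468M', 'T790C']
  At Eta: gained ['L78G', 'N221W'] -> total ['K468M', 'L78G', 'N221W', 'T790C']
  At Gamma: gained ['T766E', 'A780L', 'N543A'] -> total ['A780L', 'K468M', 'L78G', 'N221W', 'N543A', 'T766E', 'T790C']
Mutations(Gamma) = ['A780L', 'K468M', 'L78G', 'N221W', 'N543A', 'T766E', 'T790C']
Accumulating mutations along path to Alpha:
  At Iota: gained [] -> total []
  At Alpha: gained ['K468M'] -> total ['K468M']
Mutations(Alpha) = ['K468M']
Intersection: ['A780L', 'K468M', 'L78G', 'N221W', 'N543A', 'T766E', 'T790C'] ∩ ['K468M'] = ['K468M']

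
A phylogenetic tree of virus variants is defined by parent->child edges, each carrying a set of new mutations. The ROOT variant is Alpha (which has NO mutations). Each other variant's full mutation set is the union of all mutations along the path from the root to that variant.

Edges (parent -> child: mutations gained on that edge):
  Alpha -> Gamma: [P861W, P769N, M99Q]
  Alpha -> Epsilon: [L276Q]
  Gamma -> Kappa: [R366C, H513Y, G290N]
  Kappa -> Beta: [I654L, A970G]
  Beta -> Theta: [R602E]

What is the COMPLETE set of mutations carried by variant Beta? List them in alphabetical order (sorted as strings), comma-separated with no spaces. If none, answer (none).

Answer: A970G,G290N,H513Y,I654L,M99Q,P769N,P861W,R366C

Derivation:
At Alpha: gained [] -> total []
At Gamma: gained ['P861W', 'P769N', 'M99Q'] -> total ['M99Q', 'P769N', 'P861W']
At Kappa: gained ['R366C', 'H513Y', 'G290N'] -> total ['G290N', 'H513Y', 'M99Q', 'P769N', 'P861W', 'R366C']
At Beta: gained ['I654L', 'A970G'] -> total ['A970G', 'G290N', 'H513Y', 'I654L', 'M99Q', 'P769N', 'P861W', 'R366C']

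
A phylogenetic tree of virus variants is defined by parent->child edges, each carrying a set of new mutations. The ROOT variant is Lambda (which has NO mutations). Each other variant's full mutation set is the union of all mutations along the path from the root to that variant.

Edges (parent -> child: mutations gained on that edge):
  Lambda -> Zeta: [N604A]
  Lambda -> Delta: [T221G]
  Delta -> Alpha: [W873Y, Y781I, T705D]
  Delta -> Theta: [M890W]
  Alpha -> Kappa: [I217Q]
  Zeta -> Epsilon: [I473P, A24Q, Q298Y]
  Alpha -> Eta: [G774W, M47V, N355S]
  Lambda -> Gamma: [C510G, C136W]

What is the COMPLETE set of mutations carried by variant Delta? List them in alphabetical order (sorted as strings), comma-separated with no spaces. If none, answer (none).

At Lambda: gained [] -> total []
At Delta: gained ['T221G'] -> total ['T221G']

Answer: T221G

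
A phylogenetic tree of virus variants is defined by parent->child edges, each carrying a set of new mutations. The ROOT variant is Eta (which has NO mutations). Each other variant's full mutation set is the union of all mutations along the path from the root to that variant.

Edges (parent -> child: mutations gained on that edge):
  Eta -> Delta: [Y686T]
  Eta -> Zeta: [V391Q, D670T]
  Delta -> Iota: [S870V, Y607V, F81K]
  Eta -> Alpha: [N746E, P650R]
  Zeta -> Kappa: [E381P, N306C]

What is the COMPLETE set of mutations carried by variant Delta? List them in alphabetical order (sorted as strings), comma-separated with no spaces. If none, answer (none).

Answer: Y686T

Derivation:
At Eta: gained [] -> total []
At Delta: gained ['Y686T'] -> total ['Y686T']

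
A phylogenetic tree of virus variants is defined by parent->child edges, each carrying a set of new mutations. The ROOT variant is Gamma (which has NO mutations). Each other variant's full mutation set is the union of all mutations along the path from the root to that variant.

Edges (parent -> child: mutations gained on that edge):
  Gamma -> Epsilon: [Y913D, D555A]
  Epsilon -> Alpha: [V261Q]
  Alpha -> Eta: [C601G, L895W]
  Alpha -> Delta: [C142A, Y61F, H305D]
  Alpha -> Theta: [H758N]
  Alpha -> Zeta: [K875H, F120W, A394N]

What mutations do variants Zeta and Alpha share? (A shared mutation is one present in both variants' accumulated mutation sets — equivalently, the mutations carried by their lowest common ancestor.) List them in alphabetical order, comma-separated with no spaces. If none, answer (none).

Accumulating mutations along path to Zeta:
  At Gamma: gained [] -> total []
  At Epsilon: gained ['Y913D', 'D555A'] -> total ['D555A', 'Y913D']
  At Alpha: gained ['V261Q'] -> total ['D555A', 'V261Q', 'Y913D']
  At Zeta: gained ['K875H', 'F120W', 'A394N'] -> total ['A394N', 'D555A', 'F120W', 'K875H', 'V261Q', 'Y913D']
Mutations(Zeta) = ['A394N', 'D555A', 'F120W', 'K875H', 'V261Q', 'Y913D']
Accumulating mutations along path to Alpha:
  At Gamma: gained [] -> total []
  At Epsilon: gained ['Y913D', 'D555A'] -> total ['D555A', 'Y913D']
  At Alpha: gained ['V261Q'] -> total ['D555A', 'V261Q', 'Y913D']
Mutations(Alpha) = ['D555A', 'V261Q', 'Y913D']
Intersection: ['A394N', 'D555A', 'F120W', 'K875H', 'V261Q', 'Y913D'] ∩ ['D555A', 'V261Q', 'Y913D'] = ['D555A', 'V261Q', 'Y913D']

Answer: D555A,V261Q,Y913D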